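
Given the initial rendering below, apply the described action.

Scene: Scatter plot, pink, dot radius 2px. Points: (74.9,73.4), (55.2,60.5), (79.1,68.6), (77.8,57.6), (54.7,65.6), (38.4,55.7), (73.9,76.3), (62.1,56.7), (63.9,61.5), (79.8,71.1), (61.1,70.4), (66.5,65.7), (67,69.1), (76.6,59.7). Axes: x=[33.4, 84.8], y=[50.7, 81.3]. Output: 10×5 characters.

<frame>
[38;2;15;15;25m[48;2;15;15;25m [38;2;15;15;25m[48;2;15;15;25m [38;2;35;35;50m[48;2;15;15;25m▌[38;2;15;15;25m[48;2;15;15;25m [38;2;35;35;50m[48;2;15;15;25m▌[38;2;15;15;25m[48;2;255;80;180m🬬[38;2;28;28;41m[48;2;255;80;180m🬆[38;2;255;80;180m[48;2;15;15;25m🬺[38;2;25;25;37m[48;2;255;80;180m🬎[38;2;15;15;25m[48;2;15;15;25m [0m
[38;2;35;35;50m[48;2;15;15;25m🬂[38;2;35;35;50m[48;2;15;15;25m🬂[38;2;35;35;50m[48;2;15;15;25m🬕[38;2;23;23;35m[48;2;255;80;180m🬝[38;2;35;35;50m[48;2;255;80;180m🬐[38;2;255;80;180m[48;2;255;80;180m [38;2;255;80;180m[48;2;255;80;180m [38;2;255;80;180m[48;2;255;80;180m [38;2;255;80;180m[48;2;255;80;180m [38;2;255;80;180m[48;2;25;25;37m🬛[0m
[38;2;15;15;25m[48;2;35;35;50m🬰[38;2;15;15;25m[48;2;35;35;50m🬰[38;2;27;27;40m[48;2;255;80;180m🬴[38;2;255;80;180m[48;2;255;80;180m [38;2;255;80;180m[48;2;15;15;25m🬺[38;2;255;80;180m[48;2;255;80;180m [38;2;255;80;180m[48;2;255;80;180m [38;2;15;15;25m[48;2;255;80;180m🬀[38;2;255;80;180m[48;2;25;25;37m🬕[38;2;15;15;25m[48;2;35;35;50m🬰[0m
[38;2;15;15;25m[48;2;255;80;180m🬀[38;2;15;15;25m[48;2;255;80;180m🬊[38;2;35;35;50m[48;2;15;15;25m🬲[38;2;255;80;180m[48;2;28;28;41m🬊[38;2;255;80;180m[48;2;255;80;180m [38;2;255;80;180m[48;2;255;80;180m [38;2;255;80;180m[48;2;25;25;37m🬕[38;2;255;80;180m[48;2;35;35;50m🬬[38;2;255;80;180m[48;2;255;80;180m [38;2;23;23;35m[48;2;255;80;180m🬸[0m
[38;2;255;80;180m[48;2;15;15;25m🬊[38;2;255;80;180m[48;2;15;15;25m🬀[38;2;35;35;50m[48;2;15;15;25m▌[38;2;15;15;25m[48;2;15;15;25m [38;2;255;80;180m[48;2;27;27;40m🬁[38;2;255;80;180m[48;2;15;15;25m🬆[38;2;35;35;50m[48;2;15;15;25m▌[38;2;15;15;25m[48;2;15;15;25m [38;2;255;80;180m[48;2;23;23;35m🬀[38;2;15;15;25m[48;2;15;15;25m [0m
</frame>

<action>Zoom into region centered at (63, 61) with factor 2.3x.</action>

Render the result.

<frame>
[38;2;15;15;25m[48;2;255;80;180m🬆[38;2;255;80;180m[48;2;15;15;25m🬺[38;2;23;23;35m[48;2;255;80;180m🬬[38;2;15;15;25m[48;2;15;15;25m [38;2;35;35;50m[48;2;15;15;25m▌[38;2;15;15;25m[48;2;255;80;180m🬆[38;2;255;80;180m[48;2;15;15;25m🬺[38;2;15;15;25m[48;2;255;80;180m🬬[38;2;35;35;50m[48;2;15;15;25m▌[38;2;15;15;25m[48;2;15;15;25m [0m
[38;2;255;80;180m[48;2;19;19;30m🬁[38;2;255;80;180m[48;2;15;15;25m🬕[38;2;35;35;50m[48;2;15;15;25m🬕[38;2;35;35;50m[48;2;15;15;25m🬂[38;2;31;31;45m[48;2;255;80;180m🬝[38;2;255;80;180m[48;2;25;25;37m🬳[38;2;255;80;180m[48;2;21;21;33m🬆[38;2;35;35;50m[48;2;15;15;25m🬂[38;2;35;35;50m[48;2;15;15;25m🬕[38;2;35;35;50m[48;2;15;15;25m🬂[0m
[38;2;15;15;25m[48;2;255;80;180m🬐[38;2;255;80;180m[48;2;255;80;180m [38;2;27;27;40m[48;2;255;80;180m🬸[38;2;15;15;25m[48;2;35;35;50m🬰[38;2;255;80;180m[48;2;28;28;41m🬊[38;2;255;80;180m[48;2;15;15;25m🬝[38;2;255;80;180m[48;2;27;27;40m🬀[38;2;15;15;25m[48;2;35;35;50m🬰[38;2;35;35;50m[48;2;15;15;25m🬛[38;2;15;15;25m[48;2;35;35;50m🬰[0m
[38;2;15;15;25m[48;2;35;35;50m🬎[38;2;255;80;180m[48;2;23;23;35m🬀[38;2;35;35;50m[48;2;15;15;25m🬲[38;2;15;15;25m[48;2;255;80;180m🬆[38;2;255;80;180m[48;2;15;15;25m🬺[38;2;19;19;30m[48;2;255;80;180m🬬[38;2;35;35;50m[48;2;15;15;25m🬲[38;2;15;15;25m[48;2;35;35;50m🬎[38;2;35;35;50m[48;2;15;15;25m🬲[38;2;15;15;25m[48;2;35;35;50m🬎[0m
[38;2;15;15;25m[48;2;15;15;25m [38;2;15;15;25m[48;2;15;15;25m [38;2;35;35;50m[48;2;15;15;25m▌[38;2;15;15;25m[48;2;255;80;180m🬺[38;2;255;80;180m[48;2;21;21;33m🬆[38;2;15;15;25m[48;2;15;15;25m [38;2;35;35;50m[48;2;15;15;25m▌[38;2;15;15;25m[48;2;15;15;25m [38;2;35;35;50m[48;2;15;15;25m▌[38;2;15;15;25m[48;2;15;15;25m [0m
</frame>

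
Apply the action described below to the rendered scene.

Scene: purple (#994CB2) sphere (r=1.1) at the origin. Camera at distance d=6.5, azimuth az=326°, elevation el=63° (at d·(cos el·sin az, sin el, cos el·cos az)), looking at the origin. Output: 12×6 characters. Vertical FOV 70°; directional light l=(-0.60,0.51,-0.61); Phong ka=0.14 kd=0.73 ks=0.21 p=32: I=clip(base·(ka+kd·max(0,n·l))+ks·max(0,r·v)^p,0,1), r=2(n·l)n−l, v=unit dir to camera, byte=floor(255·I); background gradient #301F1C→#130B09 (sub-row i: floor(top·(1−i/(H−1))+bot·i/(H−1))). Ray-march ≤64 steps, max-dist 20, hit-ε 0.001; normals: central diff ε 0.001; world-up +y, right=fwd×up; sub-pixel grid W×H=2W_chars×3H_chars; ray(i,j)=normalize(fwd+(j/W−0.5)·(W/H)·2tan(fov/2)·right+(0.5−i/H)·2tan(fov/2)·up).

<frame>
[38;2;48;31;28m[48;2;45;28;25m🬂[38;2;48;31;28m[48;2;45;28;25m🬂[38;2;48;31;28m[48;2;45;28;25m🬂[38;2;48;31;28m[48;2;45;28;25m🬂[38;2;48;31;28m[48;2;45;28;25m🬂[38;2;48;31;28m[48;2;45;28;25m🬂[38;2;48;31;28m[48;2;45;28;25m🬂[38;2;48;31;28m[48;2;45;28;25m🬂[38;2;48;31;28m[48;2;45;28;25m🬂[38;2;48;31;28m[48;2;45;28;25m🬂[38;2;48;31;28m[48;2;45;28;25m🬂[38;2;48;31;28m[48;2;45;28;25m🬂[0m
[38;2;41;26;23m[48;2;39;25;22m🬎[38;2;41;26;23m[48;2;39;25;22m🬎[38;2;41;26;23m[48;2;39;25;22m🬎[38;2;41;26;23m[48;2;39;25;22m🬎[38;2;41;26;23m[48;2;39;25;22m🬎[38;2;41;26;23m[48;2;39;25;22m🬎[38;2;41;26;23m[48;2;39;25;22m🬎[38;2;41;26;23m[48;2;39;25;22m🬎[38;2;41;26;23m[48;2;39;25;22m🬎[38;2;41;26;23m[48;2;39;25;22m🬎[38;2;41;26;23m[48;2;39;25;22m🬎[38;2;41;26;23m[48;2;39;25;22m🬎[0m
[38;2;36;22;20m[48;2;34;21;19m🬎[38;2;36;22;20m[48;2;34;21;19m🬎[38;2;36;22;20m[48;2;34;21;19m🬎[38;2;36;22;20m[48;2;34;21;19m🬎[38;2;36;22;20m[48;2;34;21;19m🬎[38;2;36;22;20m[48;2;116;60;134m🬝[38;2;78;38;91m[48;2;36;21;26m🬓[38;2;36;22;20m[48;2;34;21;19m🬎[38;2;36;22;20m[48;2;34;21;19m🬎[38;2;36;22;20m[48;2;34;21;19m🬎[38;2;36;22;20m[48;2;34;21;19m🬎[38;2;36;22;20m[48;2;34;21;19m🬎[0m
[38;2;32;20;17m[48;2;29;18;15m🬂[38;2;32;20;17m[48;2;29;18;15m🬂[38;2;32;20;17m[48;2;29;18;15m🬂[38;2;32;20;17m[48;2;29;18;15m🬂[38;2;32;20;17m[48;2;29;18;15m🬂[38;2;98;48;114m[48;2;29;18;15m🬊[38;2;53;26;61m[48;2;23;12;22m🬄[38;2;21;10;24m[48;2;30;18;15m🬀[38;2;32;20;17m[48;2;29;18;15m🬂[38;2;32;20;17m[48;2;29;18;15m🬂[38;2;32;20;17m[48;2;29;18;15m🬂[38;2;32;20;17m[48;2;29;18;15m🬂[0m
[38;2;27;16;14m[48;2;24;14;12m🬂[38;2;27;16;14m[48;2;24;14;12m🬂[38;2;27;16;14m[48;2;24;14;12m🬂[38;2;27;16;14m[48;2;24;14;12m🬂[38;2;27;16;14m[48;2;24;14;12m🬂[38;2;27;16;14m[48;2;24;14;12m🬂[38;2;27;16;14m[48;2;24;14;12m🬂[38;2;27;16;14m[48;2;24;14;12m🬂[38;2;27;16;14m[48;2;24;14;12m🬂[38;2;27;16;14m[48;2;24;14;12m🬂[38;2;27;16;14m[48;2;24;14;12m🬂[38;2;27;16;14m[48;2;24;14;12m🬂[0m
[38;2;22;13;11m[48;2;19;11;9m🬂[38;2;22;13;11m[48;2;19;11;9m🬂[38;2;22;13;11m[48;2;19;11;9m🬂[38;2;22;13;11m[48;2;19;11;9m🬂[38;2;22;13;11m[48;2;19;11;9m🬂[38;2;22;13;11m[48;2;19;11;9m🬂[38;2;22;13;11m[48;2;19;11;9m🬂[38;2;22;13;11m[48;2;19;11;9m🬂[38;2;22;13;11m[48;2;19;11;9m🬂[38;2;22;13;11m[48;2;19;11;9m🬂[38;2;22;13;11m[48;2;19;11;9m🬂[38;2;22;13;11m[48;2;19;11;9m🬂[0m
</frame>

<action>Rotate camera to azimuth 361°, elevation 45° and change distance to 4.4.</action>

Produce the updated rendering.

<frame>
[38;2;48;31;28m[48;2;45;28;25m🬂[38;2;48;31;28m[48;2;45;28;25m🬂[38;2;48;31;28m[48;2;45;28;25m🬂[38;2;48;31;28m[48;2;45;28;25m🬂[38;2;48;31;28m[48;2;45;28;25m🬂[38;2;48;31;28m[48;2;45;28;25m🬂[38;2;48;31;28m[48;2;45;28;25m🬂[38;2;48;31;28m[48;2;45;28;25m🬂[38;2;48;31;28m[48;2;45;28;25m🬂[38;2;48;31;28m[48;2;45;28;25m🬂[38;2;48;31;28m[48;2;45;28;25m🬂[38;2;48;31;28m[48;2;45;28;25m🬂[0m
[38;2;41;26;23m[48;2;39;25;22m🬎[38;2;41;26;23m[48;2;39;25;22m🬎[38;2;41;26;23m[48;2;39;25;22m🬎[38;2;41;26;23m[48;2;39;25;22m🬎[38;2;41;26;23m[48;2;39;25;22m🬎[38;2;41;26;23m[48;2;39;25;22m🬎[38;2;41;26;23m[48;2;39;25;22m🬎[38;2;41;26;23m[48;2;39;25;22m🬎[38;2;41;26;23m[48;2;39;25;22m🬎[38;2;41;26;23m[48;2;39;25;22m🬎[38;2;41;26;23m[48;2;39;25;22m🬎[38;2;41;26;23m[48;2;39;25;22m🬎[0m
[38;2;36;22;20m[48;2;34;21;19m🬎[38;2;36;22;20m[48;2;34;21;19m🬎[38;2;36;22;20m[48;2;34;21;19m🬎[38;2;36;22;20m[48;2;34;21;19m🬎[38;2;36;22;20m[48;2;94;46;110m🬝[38;2;51;27;52m[48;2;99;53;114m🬮[38;2;71;35;83m[48;2;31;15;37m🬆[38;2;36;22;20m[48;2;23;11;26m🬊[38;2;36;22;20m[48;2;34;21;19m🬎[38;2;36;22;20m[48;2;34;21;19m🬎[38;2;36;22;20m[48;2;34;21;19m🬎[38;2;36;22;20m[48;2;34;21;19m🬎[0m
[38;2;32;20;17m[48;2;29;18;15m🬂[38;2;32;20;17m[48;2;29;18;15m🬂[38;2;32;20;17m[48;2;29;18;15m🬂[38;2;32;20;17m[48;2;29;18;15m🬂[38;2;57;27;66m[48;2;30;18;15m🬉[38;2;45;22;53m[48;2;23;11;26m🬀[38;2;21;10;24m[48;2;21;10;24m [38;2;21;10;24m[48;2;29;18;15m🬝[38;2;32;20;17m[48;2;29;18;15m🬂[38;2;32;20;17m[48;2;29;18;15m🬂[38;2;32;20;17m[48;2;29;18;15m🬂[38;2;32;20;17m[48;2;29;18;15m🬂[0m
[38;2;27;16;14m[48;2;24;14;12m🬂[38;2;27;16;14m[48;2;24;14;12m🬂[38;2;27;16;14m[48;2;24;14;12m🬂[38;2;27;16;14m[48;2;24;14;12m🬂[38;2;27;16;14m[48;2;24;14;12m🬂[38;2;25;14;12m[48;2;21;10;24m🬺[38;2;21;10;24m[48;2;24;14;12m🬂[38;2;27;16;14m[48;2;24;14;12m🬂[38;2;27;16;14m[48;2;24;14;12m🬂[38;2;27;16;14m[48;2;24;14;12m🬂[38;2;27;16;14m[48;2;24;14;12m🬂[38;2;27;16;14m[48;2;24;14;12m🬂[0m
[38;2;22;13;11m[48;2;19;11;9m🬂[38;2;22;13;11m[48;2;19;11;9m🬂[38;2;22;13;11m[48;2;19;11;9m🬂[38;2;22;13;11m[48;2;19;11;9m🬂[38;2;22;13;11m[48;2;19;11;9m🬂[38;2;22;13;11m[48;2;19;11;9m🬂[38;2;22;13;11m[48;2;19;11;9m🬂[38;2;22;13;11m[48;2;19;11;9m🬂[38;2;22;13;11m[48;2;19;11;9m🬂[38;2;22;13;11m[48;2;19;11;9m🬂[38;2;22;13;11m[48;2;19;11;9m🬂[38;2;22;13;11m[48;2;19;11;9m🬂[0m
</frame>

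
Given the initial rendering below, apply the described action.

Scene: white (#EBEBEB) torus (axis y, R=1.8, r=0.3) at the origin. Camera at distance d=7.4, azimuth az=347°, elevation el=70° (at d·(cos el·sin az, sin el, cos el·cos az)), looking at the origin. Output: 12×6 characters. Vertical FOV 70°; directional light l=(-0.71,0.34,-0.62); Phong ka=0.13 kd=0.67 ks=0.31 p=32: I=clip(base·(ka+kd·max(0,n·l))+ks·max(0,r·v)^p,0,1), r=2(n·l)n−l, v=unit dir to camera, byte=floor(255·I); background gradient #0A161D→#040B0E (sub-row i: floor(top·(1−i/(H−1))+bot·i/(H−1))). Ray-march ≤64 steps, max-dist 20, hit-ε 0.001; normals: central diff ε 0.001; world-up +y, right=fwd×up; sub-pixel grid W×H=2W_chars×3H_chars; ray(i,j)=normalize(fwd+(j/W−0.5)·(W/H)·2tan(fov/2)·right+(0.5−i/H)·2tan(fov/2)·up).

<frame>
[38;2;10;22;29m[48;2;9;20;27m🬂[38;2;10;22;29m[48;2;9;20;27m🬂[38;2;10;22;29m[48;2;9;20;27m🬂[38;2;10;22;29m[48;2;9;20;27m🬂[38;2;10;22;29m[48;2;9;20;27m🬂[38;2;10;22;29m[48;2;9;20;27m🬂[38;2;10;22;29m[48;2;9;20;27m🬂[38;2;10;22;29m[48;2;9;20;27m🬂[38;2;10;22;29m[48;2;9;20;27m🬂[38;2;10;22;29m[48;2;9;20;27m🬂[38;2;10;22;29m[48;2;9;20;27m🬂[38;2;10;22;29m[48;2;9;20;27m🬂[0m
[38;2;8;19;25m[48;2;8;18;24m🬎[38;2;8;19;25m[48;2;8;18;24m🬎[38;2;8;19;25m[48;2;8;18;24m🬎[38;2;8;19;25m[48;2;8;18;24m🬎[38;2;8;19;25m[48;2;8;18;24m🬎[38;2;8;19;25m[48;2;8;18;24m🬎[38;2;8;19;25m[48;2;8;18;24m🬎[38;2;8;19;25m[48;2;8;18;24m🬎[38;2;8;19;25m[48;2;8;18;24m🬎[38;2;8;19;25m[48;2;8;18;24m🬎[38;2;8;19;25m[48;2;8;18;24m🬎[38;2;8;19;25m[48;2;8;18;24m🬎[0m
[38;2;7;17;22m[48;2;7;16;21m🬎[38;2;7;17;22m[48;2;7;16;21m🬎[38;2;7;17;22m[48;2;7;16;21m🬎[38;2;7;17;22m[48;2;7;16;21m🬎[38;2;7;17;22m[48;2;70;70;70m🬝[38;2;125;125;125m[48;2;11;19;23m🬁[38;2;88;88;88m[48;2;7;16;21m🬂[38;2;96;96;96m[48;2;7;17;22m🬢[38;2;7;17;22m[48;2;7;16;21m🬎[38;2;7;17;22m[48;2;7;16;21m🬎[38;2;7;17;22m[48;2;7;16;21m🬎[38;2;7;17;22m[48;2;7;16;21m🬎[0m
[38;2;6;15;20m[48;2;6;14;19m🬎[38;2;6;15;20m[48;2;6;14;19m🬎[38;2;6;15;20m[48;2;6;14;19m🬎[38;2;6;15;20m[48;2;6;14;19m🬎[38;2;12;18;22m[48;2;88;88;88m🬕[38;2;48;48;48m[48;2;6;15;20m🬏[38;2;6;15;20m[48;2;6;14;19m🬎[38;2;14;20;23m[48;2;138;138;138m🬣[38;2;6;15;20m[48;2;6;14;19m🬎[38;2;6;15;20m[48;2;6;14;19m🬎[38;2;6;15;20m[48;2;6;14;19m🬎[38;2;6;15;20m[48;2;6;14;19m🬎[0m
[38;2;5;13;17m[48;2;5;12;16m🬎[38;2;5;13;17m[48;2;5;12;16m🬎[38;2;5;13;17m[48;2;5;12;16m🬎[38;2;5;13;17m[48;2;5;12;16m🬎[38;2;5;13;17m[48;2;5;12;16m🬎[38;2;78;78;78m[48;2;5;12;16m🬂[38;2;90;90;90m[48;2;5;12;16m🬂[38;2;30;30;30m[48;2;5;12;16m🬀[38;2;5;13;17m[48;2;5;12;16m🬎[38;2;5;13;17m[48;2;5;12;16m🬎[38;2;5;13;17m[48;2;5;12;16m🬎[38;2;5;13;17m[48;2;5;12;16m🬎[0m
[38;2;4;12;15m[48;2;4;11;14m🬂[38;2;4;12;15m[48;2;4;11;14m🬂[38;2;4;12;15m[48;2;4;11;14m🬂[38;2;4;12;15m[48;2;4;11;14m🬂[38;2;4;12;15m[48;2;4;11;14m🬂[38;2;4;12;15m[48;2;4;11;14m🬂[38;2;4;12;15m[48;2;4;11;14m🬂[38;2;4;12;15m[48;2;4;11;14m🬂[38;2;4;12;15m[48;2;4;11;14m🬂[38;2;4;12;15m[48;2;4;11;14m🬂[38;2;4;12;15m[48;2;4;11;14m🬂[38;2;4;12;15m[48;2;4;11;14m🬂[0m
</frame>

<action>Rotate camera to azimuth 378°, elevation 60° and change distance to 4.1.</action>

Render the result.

<frame>
[38;2;10;22;29m[48;2;9;20;27m🬂[38;2;10;22;29m[48;2;9;20;27m🬂[38;2;10;22;29m[48;2;9;20;27m🬂[38;2;10;22;29m[48;2;9;20;27m🬂[38;2;10;22;29m[48;2;9;20;27m🬂[38;2;10;22;29m[48;2;9;20;27m🬂[38;2;10;22;29m[48;2;9;20;27m🬂[38;2;10;22;29m[48;2;9;20;27m🬂[38;2;10;22;29m[48;2;9;20;27m🬂[38;2;10;22;29m[48;2;9;20;27m🬂[38;2;10;22;29m[48;2;9;20;27m🬂[38;2;10;22;29m[48;2;9;20;27m🬂[0m
[38;2;8;19;25m[48;2;8;18;24m🬎[38;2;8;19;25m[48;2;8;18;24m🬎[38;2;8;19;25m[48;2;8;18;24m🬎[38;2;8;19;25m[48;2;8;18;24m🬎[38;2;8;19;25m[48;2;108;108;108m🬝[38;2;8;19;25m[48;2;30;30;30m🬎[38;2;8;19;25m[48;2;30;30;30m🬎[38;2;14;24;28m[48;2;87;87;87m🬝[38;2;8;19;25m[48;2;8;18;24m🬎[38;2;8;19;25m[48;2;8;18;24m🬎[38;2;8;19;25m[48;2;8;18;24m🬎[38;2;8;19;25m[48;2;8;18;24m🬎[0m
[38;2;7;17;22m[48;2;7;16;21m🬎[38;2;7;17;22m[48;2;7;16;21m🬎[38;2;7;17;22m[48;2;7;16;21m🬎[38;2;19;26;29m[48;2;103;103;103m🬬[38;2;30;30;30m[48;2;7;16;21m🬆[38;2;30;30;30m[48;2;7;16;21m🬀[38;2;7;17;22m[48;2;7;16;21m🬎[38;2;30;30;30m[48;2;7;16;21m🬂[38;2;24;31;34m[48;2;91;91;91m🬔[38;2;73;73;73m[48;2;7;17;22m🬏[38;2;7;17;22m[48;2;7;16;21m🬎[38;2;7;17;22m[48;2;7;16;21m🬎[0m
[38;2;6;15;20m[48;2;6;14;19m🬎[38;2;6;15;20m[48;2;6;14;19m🬎[38;2;6;15;20m[48;2;6;14;19m🬎[38;2;30;30;30m[48;2;74;74;74m🬉[38;2;6;15;20m[48;2;6;14;19m🬎[38;2;6;15;20m[48;2;6;14;19m🬎[38;2;6;15;20m[48;2;6;14;19m🬎[38;2;6;15;20m[48;2;6;14;19m🬎[38;2;6;15;20m[48;2;152;152;152m▌[38;2;94;94;94m[48;2;6;15;20m▌[38;2;6;15;20m[48;2;6;14;19m🬎[38;2;6;15;20m[48;2;6;14;19m🬎[0m
[38;2;5;13;17m[48;2;5;12;16m🬎[38;2;5;13;17m[48;2;5;12;16m🬎[38;2;5;13;17m[48;2;5;12;16m🬎[38;2;75;75;75m[48;2;26;29;31m🬎[38;2;5;13;17m[48;2;96;96;96m🬊[38;2;5;13;17m[48;2;143;143;143m🬎[38;2;5;13;17m[48;2;171;171;171m🬎[38;2;5;13;17m[48;2;145;145;145m🬎[38;2;47;49;50m[48;2;156;156;156m🬶[38;2;38;38;38m[48;2;5;12;16m🬄[38;2;5;13;17m[48;2;5;12;16m🬎[38;2;5;13;17m[48;2;5;12;16m🬎[0m
[38;2;4;12;15m[48;2;4;11;14m🬂[38;2;4;12;15m[48;2;4;11;14m🬂[38;2;4;12;15m[48;2;4;11;14m🬂[38;2;4;12;15m[48;2;4;11;14m🬂[38;2;51;51;51m[48;2;14;18;20m🬁[38;2;82;82;82m[48;2;17;20;22m🬂[38;2;94;94;94m[48;2;17;20;22m🬂[38;2;71;71;71m[48;2;20;23;24m🬀[38;2;30;30;30m[48;2;4;11;14m🬀[38;2;4;12;15m[48;2;4;11;14m🬂[38;2;4;12;15m[48;2;4;11;14m🬂[38;2;4;12;15m[48;2;4;11;14m🬂[0m
</frame>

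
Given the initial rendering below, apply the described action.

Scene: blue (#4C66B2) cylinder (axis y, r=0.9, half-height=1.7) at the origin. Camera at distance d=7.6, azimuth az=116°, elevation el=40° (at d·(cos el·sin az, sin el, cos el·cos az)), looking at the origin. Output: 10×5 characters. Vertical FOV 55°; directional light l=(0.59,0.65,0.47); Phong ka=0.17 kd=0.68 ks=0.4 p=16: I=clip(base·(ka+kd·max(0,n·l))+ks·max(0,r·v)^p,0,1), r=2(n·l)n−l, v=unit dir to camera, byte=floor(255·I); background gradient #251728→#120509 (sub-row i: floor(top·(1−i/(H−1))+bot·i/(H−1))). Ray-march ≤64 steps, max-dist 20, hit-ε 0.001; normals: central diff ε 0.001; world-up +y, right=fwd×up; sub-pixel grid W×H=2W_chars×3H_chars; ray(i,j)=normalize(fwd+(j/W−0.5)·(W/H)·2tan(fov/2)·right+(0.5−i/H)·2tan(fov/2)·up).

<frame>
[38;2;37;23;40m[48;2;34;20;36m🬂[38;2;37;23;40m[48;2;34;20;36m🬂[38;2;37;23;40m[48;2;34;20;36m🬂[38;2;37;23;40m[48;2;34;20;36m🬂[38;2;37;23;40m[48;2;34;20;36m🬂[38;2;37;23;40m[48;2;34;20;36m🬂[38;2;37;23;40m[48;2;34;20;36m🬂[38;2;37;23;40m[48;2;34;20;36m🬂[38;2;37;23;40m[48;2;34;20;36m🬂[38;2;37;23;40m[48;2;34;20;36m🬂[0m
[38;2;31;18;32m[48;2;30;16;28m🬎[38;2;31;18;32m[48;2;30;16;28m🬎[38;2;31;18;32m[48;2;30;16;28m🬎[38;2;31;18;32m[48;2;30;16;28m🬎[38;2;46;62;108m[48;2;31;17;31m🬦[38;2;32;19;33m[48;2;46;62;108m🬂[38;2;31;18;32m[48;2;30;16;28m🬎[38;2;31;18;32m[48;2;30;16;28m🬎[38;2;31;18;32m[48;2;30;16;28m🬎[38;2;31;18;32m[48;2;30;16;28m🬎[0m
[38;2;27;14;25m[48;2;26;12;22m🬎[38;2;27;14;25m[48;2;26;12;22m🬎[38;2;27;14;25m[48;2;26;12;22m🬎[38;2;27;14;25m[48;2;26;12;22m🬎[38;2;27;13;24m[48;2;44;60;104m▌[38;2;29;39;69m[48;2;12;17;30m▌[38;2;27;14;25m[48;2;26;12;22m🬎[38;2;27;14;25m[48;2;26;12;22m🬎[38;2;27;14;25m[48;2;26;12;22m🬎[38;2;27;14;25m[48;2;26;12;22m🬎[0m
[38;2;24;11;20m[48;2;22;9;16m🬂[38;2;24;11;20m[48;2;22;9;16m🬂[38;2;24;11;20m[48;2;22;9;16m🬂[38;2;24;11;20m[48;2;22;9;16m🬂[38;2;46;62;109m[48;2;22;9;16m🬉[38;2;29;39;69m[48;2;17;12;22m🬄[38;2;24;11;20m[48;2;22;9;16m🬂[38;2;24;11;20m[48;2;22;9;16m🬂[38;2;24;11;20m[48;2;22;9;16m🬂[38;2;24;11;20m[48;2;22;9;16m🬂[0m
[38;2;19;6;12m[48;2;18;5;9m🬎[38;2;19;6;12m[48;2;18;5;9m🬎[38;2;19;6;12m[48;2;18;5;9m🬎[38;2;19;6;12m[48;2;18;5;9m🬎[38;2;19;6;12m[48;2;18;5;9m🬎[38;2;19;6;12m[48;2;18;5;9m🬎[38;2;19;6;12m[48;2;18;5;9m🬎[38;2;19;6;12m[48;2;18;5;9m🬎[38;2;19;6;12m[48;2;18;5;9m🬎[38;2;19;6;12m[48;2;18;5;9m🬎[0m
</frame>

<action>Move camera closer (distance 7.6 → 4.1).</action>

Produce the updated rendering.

<frame>
[38;2;37;23;40m[48;2;34;20;36m🬂[38;2;37;23;40m[48;2;34;20;36m🬂[38;2;37;23;40m[48;2;34;20;36m🬂[38;2;37;23;40m[48;2;46;62;108m🬂[38;2;37;23;40m[48;2;46;62;108m🬂[38;2;37;23;40m[48;2;46;62;108m🬂[38;2;37;23;40m[48;2;46;62;108m🬂[38;2;46;62;108m[48;2;35;21;38m🬓[38;2;37;23;40m[48;2;34;20;36m🬂[38;2;37;23;40m[48;2;34;20;36m🬂[0m
[38;2;31;18;32m[48;2;30;16;28m🬎[38;2;31;18;32m[48;2;30;16;28m🬎[38;2;31;18;32m[48;2;30;16;28m🬎[38;2;48;64;113m[48;2;30;16;29m🬨[38;2;35;47;84m[48;2;41;56;98m▐[38;2;53;71;125m[48;2;25;33;59m🬀[38;2;14;19;35m[48;2;12;17;30m🬄[38;2;12;17;30m[48;2;30;17;30m🬀[38;2;31;18;32m[48;2;30;16;28m🬎[38;2;31;18;32m[48;2;30;16;28m🬎[0m
[38;2;27;14;25m[48;2;26;12;22m🬎[38;2;27;14;25m[48;2;26;12;22m🬎[38;2;27;14;25m[48;2;26;12;22m🬎[38;2;27;13;24m[48;2;50;67;117m▌[38;2;36;49;86m[48;2;43;58;102m▐[38;2;29;39;69m[48;2;20;28;50m▌[38;2;12;17;30m[48;2;12;17;30m [38;2;27;14;25m[48;2;26;12;22m🬎[38;2;27;14;25m[48;2;26;12;22m🬎[38;2;27;14;25m[48;2;26;12;22m🬎[0m
[38;2;24;11;20m[48;2;22;9;16m🬂[38;2;24;11;20m[48;2;22;9;16m🬂[38;2;24;11;20m[48;2;22;9;16m🬂[38;2;51;69;121m[48;2;22;9;16m🬁[38;2;38;51;89m[48;2;46;62;108m▐[38;2;29;39;69m[48;2;19;26;45m▌[38;2;12;17;30m[48;2;22;9;16m🬕[38;2;24;11;20m[48;2;22;9;16m🬂[38;2;24;11;20m[48;2;22;9;16m🬂[38;2;24;11;20m[48;2;22;9;16m🬂[0m
[38;2;19;6;12m[48;2;18;5;9m🬎[38;2;19;6;12m[48;2;18;5;9m🬎[38;2;19;6;12m[48;2;18;5;9m🬎[38;2;19;6;12m[48;2;18;5;9m🬎[38;2;42;57;100m[48;2;18;5;9m🬊[38;2;25;33;59m[48;2;17;10;19m🬆[38;2;12;17;30m[48;2;18;5;10m🬀[38;2;19;6;12m[48;2;18;5;9m🬎[38;2;19;6;12m[48;2;18;5;9m🬎[38;2;19;6;12m[48;2;18;5;9m🬎[0m
</frame>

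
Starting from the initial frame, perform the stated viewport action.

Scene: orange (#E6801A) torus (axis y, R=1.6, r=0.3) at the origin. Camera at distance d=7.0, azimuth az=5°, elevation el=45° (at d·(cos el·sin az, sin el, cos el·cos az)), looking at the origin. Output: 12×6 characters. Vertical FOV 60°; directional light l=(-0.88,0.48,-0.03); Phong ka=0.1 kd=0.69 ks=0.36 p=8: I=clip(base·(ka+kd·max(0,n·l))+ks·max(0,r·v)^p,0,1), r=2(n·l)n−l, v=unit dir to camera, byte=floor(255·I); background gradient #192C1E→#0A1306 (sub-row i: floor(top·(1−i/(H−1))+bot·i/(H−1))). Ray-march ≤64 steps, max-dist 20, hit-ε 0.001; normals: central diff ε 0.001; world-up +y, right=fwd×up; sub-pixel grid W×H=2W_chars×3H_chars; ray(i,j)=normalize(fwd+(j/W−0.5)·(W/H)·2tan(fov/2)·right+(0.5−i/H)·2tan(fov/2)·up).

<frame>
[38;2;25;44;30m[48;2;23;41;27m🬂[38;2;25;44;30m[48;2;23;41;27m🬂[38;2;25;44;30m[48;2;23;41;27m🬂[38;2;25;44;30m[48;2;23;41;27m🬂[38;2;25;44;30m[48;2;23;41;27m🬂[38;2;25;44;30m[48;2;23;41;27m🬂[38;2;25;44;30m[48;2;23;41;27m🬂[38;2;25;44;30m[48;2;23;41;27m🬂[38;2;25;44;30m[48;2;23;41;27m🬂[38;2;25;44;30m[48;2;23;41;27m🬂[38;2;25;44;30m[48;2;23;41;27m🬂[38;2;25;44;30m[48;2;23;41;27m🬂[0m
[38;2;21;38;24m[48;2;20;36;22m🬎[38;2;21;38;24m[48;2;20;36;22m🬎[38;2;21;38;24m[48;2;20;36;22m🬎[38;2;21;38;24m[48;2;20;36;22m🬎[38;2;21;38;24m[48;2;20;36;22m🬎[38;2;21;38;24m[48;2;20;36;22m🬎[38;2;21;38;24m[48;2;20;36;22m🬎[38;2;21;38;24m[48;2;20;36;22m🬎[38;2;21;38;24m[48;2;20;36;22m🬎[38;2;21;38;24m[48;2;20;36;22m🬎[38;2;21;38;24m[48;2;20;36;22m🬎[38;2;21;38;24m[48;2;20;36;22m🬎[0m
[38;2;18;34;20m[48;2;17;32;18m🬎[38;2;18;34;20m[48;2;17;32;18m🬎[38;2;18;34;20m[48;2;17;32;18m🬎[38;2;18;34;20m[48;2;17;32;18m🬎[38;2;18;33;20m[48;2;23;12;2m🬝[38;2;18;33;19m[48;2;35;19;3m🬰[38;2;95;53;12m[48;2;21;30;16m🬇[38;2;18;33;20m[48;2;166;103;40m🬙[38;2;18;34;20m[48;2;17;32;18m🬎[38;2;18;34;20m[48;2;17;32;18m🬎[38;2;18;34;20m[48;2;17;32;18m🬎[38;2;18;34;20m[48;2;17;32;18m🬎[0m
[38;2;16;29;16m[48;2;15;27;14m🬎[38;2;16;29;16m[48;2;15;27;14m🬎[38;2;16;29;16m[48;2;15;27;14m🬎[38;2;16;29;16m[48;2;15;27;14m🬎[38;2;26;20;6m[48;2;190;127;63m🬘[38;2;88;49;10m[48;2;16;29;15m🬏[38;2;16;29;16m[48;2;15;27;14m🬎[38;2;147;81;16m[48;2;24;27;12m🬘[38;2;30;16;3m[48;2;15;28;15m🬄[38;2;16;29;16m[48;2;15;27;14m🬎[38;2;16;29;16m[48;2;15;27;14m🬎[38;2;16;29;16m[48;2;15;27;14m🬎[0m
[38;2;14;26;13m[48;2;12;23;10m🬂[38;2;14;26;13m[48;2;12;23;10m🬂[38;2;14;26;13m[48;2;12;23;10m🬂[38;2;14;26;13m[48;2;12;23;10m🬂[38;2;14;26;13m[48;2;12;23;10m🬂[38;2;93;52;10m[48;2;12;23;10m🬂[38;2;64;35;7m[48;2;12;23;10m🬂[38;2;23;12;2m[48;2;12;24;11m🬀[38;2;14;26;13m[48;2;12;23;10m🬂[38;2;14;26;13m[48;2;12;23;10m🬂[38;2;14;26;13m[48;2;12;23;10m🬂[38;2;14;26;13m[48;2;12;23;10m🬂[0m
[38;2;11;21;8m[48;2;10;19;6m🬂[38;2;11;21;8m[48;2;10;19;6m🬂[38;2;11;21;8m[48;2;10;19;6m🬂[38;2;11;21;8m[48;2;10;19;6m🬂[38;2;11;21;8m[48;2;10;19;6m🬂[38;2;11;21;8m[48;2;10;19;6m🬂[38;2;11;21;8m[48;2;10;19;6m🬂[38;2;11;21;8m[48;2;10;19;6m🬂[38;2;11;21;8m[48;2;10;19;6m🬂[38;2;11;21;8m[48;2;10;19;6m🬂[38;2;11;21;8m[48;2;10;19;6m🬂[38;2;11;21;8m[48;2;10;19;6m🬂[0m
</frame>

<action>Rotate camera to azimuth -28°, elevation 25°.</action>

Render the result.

<frame>
[38;2;25;44;30m[48;2;23;41;27m🬂[38;2;25;44;30m[48;2;23;41;27m🬂[38;2;25;44;30m[48;2;23;41;27m🬂[38;2;25;44;30m[48;2;23;41;27m🬂[38;2;25;44;30m[48;2;23;41;27m🬂[38;2;25;44;30m[48;2;23;41;27m🬂[38;2;25;44;30m[48;2;23;41;27m🬂[38;2;25;44;30m[48;2;23;41;27m🬂[38;2;25;44;30m[48;2;23;41;27m🬂[38;2;25;44;30m[48;2;23;41;27m🬂[38;2;25;44;30m[48;2;23;41;27m🬂[38;2;25;44;30m[48;2;23;41;27m🬂[0m
[38;2;21;38;24m[48;2;20;36;22m🬎[38;2;21;38;24m[48;2;20;36;22m🬎[38;2;21;38;24m[48;2;20;36;22m🬎[38;2;21;38;24m[48;2;20;36;22m🬎[38;2;21;38;24m[48;2;20;36;22m🬎[38;2;21;38;24m[48;2;20;36;22m🬎[38;2;21;38;24m[48;2;20;36;22m🬎[38;2;21;38;24m[48;2;20;36;22m🬎[38;2;21;38;24m[48;2;20;36;22m🬎[38;2;21;38;24m[48;2;20;36;22m🬎[38;2;21;38;24m[48;2;20;36;22m🬎[38;2;21;38;24m[48;2;20;36;22m🬎[0m
[38;2;18;34;20m[48;2;17;32;18m🬎[38;2;18;34;20m[48;2;17;32;18m🬎[38;2;18;34;20m[48;2;17;32;18m🬎[38;2;18;34;20m[48;2;17;32;18m🬎[38;2;18;33;20m[48;2;62;34;7m🬝[38;2;18;34;20m[48;2;28;15;2m🬎[38;2;30;35;18m[48;2;136;77;18m🬝[38;2;18;34;20m[48;2;181;111;40m🬎[38;2;18;34;20m[48;2;17;32;18m🬎[38;2;18;34;20m[48;2;17;32;18m🬎[38;2;18;34;20m[48;2;17;32;18m🬎[38;2;18;34;20m[48;2;17;32;18m🬎[0m
[38;2;16;29;16m[48;2;15;27;14m🬎[38;2;16;29;16m[48;2;15;27;14m🬎[38;2;16;29;16m[48;2;15;27;14m🬎[38;2;16;29;16m[48;2;15;27;14m🬎[38;2;19;19;8m[48;2;154;86;19m🬑[38;2;31;31;13m[48;2;132;75;19m🬊[38;2;16;29;16m[48;2;93;52;10m🬆[38;2;126;70;14m[48;2;39;27;8m🬅[38;2;48;26;5m[48;2;17;25;12m🬀[38;2;16;29;16m[48;2;15;27;14m🬎[38;2;16;29;16m[48;2;15;27;14m🬎[38;2;16;29;16m[48;2;15;27;14m🬎[0m
[38;2;14;26;13m[48;2;12;23;10m🬂[38;2;14;26;13m[48;2;12;23;10m🬂[38;2;14;26;13m[48;2;12;23;10m🬂[38;2;14;26;13m[48;2;12;23;10m🬂[38;2;14;26;13m[48;2;12;23;10m🬂[38;2;14;26;13m[48;2;12;23;10m🬂[38;2;14;26;13m[48;2;12;23;10m🬂[38;2;14;26;13m[48;2;12;23;10m🬂[38;2;14;26;13m[48;2;12;23;10m🬂[38;2;14;26;13m[48;2;12;23;10m🬂[38;2;14;26;13m[48;2;12;23;10m🬂[38;2;14;26;13m[48;2;12;23;10m🬂[0m
[38;2;11;21;8m[48;2;10;19;6m🬂[38;2;11;21;8m[48;2;10;19;6m🬂[38;2;11;21;8m[48;2;10;19;6m🬂[38;2;11;21;8m[48;2;10;19;6m🬂[38;2;11;21;8m[48;2;10;19;6m🬂[38;2;11;21;8m[48;2;10;19;6m🬂[38;2;11;21;8m[48;2;10;19;6m🬂[38;2;11;21;8m[48;2;10;19;6m🬂[38;2;11;21;8m[48;2;10;19;6m🬂[38;2;11;21;8m[48;2;10;19;6m🬂[38;2;11;21;8m[48;2;10;19;6m🬂[38;2;11;21;8m[48;2;10;19;6m🬂[0m
</frame>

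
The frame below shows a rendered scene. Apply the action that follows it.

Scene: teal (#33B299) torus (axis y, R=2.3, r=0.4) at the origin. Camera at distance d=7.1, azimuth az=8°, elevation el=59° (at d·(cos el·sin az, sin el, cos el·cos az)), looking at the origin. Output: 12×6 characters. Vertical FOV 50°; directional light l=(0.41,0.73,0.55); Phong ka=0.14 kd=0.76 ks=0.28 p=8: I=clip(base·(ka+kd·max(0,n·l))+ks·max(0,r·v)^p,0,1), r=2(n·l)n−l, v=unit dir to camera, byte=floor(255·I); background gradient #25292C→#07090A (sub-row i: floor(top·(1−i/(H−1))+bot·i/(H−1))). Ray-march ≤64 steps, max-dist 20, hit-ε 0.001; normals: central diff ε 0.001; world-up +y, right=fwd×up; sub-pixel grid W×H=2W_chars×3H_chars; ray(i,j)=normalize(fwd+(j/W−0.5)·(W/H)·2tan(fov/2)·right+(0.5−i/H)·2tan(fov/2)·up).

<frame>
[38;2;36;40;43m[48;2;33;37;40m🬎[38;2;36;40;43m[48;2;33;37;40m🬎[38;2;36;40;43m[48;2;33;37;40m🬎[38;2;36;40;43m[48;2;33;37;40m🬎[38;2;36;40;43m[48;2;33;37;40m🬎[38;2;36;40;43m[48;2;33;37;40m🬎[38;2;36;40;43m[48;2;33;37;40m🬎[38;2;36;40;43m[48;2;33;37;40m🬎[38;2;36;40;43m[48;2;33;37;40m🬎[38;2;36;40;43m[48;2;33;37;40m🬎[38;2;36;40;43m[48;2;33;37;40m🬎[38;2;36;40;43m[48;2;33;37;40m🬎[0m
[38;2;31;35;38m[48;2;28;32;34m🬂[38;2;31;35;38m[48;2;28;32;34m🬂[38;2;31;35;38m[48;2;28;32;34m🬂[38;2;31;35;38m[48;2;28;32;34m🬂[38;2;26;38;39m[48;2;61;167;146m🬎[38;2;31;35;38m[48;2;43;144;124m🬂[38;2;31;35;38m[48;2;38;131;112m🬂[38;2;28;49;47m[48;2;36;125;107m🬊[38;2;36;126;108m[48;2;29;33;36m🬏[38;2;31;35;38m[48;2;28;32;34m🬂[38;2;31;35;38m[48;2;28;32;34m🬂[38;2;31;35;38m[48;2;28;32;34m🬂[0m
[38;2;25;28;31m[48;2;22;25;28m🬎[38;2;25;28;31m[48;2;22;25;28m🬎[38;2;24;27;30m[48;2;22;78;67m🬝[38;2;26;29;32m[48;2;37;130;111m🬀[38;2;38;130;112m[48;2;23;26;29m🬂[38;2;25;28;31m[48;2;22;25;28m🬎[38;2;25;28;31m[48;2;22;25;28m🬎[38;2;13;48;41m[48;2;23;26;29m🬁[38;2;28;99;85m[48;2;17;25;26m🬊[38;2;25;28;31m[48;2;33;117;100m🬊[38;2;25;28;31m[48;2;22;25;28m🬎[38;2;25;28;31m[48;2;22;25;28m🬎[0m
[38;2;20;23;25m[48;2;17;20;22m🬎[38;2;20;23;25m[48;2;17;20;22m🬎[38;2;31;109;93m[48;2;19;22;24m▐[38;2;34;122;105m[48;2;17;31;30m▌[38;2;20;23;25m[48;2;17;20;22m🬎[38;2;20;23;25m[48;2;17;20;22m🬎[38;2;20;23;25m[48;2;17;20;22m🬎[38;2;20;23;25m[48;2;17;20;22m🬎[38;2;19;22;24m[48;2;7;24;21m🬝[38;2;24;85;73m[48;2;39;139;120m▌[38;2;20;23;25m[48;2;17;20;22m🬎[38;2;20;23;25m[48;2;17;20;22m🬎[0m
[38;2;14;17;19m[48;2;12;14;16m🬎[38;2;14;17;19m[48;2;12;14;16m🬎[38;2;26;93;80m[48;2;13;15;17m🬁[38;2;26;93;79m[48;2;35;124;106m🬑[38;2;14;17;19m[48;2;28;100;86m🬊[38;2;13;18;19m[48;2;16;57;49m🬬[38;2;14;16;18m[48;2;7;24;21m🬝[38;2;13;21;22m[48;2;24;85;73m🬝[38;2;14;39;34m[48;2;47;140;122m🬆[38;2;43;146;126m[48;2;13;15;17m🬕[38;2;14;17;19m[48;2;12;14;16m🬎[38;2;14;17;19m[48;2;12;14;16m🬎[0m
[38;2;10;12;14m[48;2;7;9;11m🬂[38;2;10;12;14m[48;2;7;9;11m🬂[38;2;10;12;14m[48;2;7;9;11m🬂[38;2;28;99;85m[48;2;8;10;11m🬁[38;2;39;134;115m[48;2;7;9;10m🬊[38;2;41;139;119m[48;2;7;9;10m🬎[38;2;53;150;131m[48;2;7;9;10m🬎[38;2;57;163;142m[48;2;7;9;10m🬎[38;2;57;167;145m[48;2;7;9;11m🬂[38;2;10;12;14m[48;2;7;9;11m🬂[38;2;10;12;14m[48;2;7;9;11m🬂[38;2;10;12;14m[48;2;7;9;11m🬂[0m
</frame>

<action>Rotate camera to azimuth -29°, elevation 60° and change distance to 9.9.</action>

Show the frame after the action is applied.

<frame>
[38;2;36;40;43m[48;2;33;37;40m🬎[38;2;36;40;43m[48;2;33;37;40m🬎[38;2;36;40;43m[48;2;33;37;40m🬎[38;2;36;40;43m[48;2;33;37;40m🬎[38;2;36;40;43m[48;2;33;37;40m🬎[38;2;36;40;43m[48;2;33;37;40m🬎[38;2;36;40;43m[48;2;33;37;40m🬎[38;2;36;40;43m[48;2;33;37;40m🬎[38;2;36;40;43m[48;2;33;37;40m🬎[38;2;36;40;43m[48;2;33;37;40m🬎[38;2;36;40;43m[48;2;33;37;40m🬎[38;2;36;40;43m[48;2;33;37;40m🬎[0m
[38;2;31;35;38m[48;2;28;32;34m🬂[38;2;31;35;38m[48;2;28;32;34m🬂[38;2;31;35;38m[48;2;28;32;34m🬂[38;2;31;35;38m[48;2;28;32;34m🬂[38;2;31;35;38m[48;2;28;32;34m🬂[38;2;29;33;36m[48;2;29;103;88m🬝[38;2;30;34;36m[48;2;33;116;100m🬎[38;2;31;35;38m[48;2;28;32;34m🬂[38;2;31;35;38m[48;2;28;32;34m🬂[38;2;31;35;38m[48;2;28;32;34m🬂[38;2;31;35;38m[48;2;28;32;34m🬂[38;2;31;35;38m[48;2;28;32;34m🬂[0m
[38;2;25;28;31m[48;2;22;25;28m🬎[38;2;25;28;31m[48;2;22;25;28m🬎[38;2;25;28;31m[48;2;22;25;28m🬎[38;2;24;27;30m[48;2;7;24;21m🬝[38;2;42;142;123m[48;2;24;27;30m🬜[38;2;103;210;189m[48;2;25;43;43m🬀[38;2;21;73;63m[48;2;23;26;29m🬂[38;2;30;106;90m[48;2;19;27;28m🬂[38;2;23;37;37m[48;2;38;135;116m🬙[38;2;25;28;31m[48;2;22;25;28m🬎[38;2;25;28;31m[48;2;22;25;28m🬎[38;2;25;28;31m[48;2;22;25;28m🬎[0m
[38;2;20;23;25m[48;2;17;20;22m🬎[38;2;20;23;25m[48;2;17;20;22m🬎[38;2;20;23;25m[48;2;17;20;22m🬎[38;2;22;77;66m[48;2;16;22;23m🬉[38;2;39;140;120m[48;2;19;22;24m▌[38;2;20;23;25m[48;2;17;20;22m🬎[38;2;20;23;25m[48;2;17;20;22m🬎[38;2;20;23;25m[48;2;17;20;22m🬎[38;2;10;35;30m[48;2;43;145;125m🬄[38;2;20;23;25m[48;2;17;20;22m🬎[38;2;20;23;25m[48;2;17;20;22m🬎[38;2;20;23;25m[48;2;17;20;22m🬎[0m
[38;2;14;17;19m[48;2;12;14;16m🬎[38;2;14;17;19m[48;2;12;14;16m🬎[38;2;14;17;19m[48;2;12;14;16m🬎[38;2;14;17;19m[48;2;12;14;16m🬎[38;2;28;100;86m[48;2;12;14;16m🬊[38;2;31;111;95m[48;2;14;16;18m🬩[38;2;15;18;20m[48;2;33;116;100m🬂[38;2;53;147;128m[48;2;13;15;17m🬍[38;2;85;196;174m[48;2;13;15;17m🬀[38;2;14;17;19m[48;2;12;14;16m🬎[38;2;14;17;19m[48;2;12;14;16m🬎[38;2;14;17;19m[48;2;12;14;16m🬎[0m
[38;2;10;12;14m[48;2;7;9;11m🬂[38;2;10;12;14m[48;2;7;9;11m🬂[38;2;10;12;14m[48;2;7;9;11m🬂[38;2;10;12;14m[48;2;7;9;11m🬂[38;2;10;12;14m[48;2;7;9;11m🬂[38;2;10;12;14m[48;2;7;9;11m🬂[38;2;10;12;14m[48;2;7;9;11m🬂[38;2;10;12;14m[48;2;7;9;11m🬂[38;2;10;12;14m[48;2;7;9;11m🬂[38;2;10;12;14m[48;2;7;9;11m🬂[38;2;10;12;14m[48;2;7;9;11m🬂[38;2;10;12;14m[48;2;7;9;11m🬂[0m
</frame>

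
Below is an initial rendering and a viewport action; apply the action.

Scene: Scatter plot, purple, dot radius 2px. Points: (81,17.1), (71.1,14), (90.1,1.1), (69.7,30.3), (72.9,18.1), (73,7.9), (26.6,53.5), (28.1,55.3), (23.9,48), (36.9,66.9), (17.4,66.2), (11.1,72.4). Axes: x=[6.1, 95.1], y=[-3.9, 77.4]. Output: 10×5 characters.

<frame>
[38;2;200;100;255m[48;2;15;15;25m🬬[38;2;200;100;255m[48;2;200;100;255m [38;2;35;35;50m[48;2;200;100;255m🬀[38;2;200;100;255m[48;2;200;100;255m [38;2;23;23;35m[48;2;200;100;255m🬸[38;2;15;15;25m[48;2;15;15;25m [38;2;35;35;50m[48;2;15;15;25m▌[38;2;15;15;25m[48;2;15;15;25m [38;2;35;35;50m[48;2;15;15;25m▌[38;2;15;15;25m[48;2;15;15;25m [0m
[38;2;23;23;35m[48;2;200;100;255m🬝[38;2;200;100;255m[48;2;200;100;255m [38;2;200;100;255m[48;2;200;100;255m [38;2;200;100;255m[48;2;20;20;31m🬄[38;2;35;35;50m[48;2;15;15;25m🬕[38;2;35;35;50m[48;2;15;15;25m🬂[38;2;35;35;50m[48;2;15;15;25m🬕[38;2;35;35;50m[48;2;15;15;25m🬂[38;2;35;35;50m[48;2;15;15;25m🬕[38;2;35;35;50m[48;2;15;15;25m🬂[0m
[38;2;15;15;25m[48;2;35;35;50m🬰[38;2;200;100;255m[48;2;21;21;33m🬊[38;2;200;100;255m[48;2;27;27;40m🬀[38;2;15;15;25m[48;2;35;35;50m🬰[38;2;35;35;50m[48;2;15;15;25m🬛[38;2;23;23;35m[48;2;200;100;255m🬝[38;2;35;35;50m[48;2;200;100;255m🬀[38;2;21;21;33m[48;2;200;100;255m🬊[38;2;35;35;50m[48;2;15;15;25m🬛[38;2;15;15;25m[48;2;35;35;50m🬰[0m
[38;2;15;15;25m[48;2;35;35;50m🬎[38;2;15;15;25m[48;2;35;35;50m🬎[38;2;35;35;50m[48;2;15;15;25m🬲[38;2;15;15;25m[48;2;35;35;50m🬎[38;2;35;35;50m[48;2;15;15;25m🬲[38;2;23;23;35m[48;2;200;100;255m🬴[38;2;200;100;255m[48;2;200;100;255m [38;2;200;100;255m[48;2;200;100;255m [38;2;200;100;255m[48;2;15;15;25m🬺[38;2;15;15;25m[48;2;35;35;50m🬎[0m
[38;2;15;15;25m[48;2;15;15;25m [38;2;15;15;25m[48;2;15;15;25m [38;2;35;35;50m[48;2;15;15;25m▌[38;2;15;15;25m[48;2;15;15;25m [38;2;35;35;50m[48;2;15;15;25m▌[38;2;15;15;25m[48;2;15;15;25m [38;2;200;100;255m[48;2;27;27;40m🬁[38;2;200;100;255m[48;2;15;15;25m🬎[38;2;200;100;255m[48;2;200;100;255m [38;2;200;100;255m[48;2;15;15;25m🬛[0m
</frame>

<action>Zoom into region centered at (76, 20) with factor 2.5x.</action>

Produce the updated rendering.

<frame>
[38;2;15;15;25m[48;2;15;15;25m [38;2;15;15;25m[48;2;15;15;25m [38;2;28;28;41m[48;2;200;100;255m🬆[38;2;200;100;255m[48;2;15;15;25m🬺[38;2;23;23;35m[48;2;200;100;255m🬬[38;2;15;15;25m[48;2;15;15;25m [38;2;35;35;50m[48;2;15;15;25m▌[38;2;15;15;25m[48;2;15;15;25m [38;2;35;35;50m[48;2;15;15;25m▌[38;2;15;15;25m[48;2;15;15;25m [0m
[38;2;35;35;50m[48;2;15;15;25m🬂[38;2;35;35;50m[48;2;15;15;25m🬂[38;2;200;100;255m[48;2;27;27;40m🬁[38;2;200;100;255m[48;2;15;15;25m🬥[38;2;35;35;50m[48;2;15;15;25m🬕[38;2;35;35;50m[48;2;15;15;25m🬂[38;2;35;35;50m[48;2;15;15;25m🬕[38;2;35;35;50m[48;2;15;15;25m🬂[38;2;35;35;50m[48;2;15;15;25m🬕[38;2;35;35;50m[48;2;15;15;25m🬂[0m
[38;2;15;15;25m[48;2;35;35;50m🬰[38;2;15;15;25m[48;2;35;35;50m🬰[38;2;30;30;43m[48;2;200;100;255m🬕[38;2;200;100;255m[48;2;200;100;255m [38;2;200;100;255m[48;2;15;15;25m🬛[38;2;21;21;33m[48;2;200;100;255m🬆[38;2;200;100;255m[48;2;15;15;25m🬺[38;2;23;23;35m[48;2;200;100;255m🬬[38;2;35;35;50m[48;2;15;15;25m🬛[38;2;15;15;25m[48;2;35;35;50m🬰[0m
[38;2;15;15;25m[48;2;35;35;50m🬎[38;2;15;15;25m[48;2;35;35;50m🬎[38;2;200;100;255m[48;2;35;35;50m🬊[38;2;200;100;255m[48;2;200;100;255m [38;2;200;100;255m[48;2;25;25;37m🬐[38;2;23;23;35m[48;2;200;100;255m🬺[38;2;200;100;255m[48;2;28;28;41m🬆[38;2;15;15;25m[48;2;35;35;50m🬎[38;2;35;35;50m[48;2;15;15;25m🬲[38;2;15;15;25m[48;2;35;35;50m🬎[0m
[38;2;15;15;25m[48;2;15;15;25m [38;2;15;15;25m[48;2;15;15;25m [38;2;200;100;255m[48;2;27;27;40m🬁[38;2;200;100;255m[48;2;15;15;25m🬬[38;2;200;100;255m[48;2;21;21;33m🬆[38;2;15;15;25m[48;2;15;15;25m [38;2;35;35;50m[48;2;15;15;25m▌[38;2;15;15;25m[48;2;15;15;25m [38;2;35;35;50m[48;2;15;15;25m▌[38;2;15;15;25m[48;2;15;15;25m [0m
</frame>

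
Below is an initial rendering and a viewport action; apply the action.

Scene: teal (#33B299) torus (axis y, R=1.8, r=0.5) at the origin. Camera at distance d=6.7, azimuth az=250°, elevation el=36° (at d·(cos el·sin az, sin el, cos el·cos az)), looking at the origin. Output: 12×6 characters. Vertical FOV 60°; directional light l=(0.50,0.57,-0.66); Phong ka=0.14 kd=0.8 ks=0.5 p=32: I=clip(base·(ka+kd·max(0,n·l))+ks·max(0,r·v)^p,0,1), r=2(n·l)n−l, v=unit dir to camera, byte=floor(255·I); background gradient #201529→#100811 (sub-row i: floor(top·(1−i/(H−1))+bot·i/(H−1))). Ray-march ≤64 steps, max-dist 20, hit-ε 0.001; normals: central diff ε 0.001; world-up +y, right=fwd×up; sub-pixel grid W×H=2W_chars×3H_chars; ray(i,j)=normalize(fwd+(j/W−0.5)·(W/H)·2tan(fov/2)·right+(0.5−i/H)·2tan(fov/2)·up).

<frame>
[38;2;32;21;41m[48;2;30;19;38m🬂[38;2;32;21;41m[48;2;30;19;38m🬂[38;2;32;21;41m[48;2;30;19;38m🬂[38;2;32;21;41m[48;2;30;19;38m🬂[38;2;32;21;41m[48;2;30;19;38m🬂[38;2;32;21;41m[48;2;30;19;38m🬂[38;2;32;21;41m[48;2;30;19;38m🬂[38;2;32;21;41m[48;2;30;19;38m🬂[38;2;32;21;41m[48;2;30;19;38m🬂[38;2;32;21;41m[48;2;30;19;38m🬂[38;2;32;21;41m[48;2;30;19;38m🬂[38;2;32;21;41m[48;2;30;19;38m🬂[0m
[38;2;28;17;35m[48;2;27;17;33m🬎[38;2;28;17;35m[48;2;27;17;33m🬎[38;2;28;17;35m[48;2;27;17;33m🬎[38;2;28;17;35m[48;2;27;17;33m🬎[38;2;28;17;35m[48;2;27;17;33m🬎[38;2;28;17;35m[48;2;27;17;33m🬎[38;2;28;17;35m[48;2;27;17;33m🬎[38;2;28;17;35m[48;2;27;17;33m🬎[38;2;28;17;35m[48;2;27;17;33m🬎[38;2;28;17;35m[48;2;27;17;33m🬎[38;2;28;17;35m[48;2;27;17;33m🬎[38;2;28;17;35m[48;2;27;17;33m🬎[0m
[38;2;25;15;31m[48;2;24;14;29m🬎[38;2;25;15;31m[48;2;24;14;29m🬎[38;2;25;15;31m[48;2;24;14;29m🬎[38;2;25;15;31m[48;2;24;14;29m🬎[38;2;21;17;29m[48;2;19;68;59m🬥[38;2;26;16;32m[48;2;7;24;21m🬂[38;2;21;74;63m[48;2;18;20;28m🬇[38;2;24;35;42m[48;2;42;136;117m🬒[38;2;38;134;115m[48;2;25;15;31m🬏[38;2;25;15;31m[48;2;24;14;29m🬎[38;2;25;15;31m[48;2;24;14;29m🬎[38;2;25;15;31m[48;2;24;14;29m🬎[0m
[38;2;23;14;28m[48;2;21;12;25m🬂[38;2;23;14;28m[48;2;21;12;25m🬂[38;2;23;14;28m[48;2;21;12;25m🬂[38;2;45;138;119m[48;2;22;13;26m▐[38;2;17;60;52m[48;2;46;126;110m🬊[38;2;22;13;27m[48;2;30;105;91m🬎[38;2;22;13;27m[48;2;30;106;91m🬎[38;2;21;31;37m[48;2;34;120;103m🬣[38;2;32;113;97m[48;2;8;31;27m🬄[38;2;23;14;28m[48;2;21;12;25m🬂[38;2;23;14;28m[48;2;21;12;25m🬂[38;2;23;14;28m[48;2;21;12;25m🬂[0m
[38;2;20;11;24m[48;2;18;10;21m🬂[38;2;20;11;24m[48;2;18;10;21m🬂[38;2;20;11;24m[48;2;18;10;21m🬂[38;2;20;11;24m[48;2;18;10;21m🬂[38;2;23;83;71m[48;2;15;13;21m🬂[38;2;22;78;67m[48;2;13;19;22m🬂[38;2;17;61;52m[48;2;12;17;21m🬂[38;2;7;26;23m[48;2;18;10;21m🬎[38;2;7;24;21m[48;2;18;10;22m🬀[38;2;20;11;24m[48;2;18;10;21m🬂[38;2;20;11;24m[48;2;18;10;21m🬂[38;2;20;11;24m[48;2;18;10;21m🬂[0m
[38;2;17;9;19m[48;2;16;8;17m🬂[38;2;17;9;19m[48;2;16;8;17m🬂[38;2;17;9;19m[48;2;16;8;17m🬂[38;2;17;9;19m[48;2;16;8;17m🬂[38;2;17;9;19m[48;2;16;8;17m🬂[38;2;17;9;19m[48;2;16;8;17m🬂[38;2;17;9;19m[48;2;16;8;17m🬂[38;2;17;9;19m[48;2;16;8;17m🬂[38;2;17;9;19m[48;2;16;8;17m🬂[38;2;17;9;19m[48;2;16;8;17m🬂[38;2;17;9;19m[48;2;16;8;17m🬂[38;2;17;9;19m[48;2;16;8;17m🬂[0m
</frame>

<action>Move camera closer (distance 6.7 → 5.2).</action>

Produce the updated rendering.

<frame>
[38;2;32;21;41m[48;2;30;19;38m🬂[38;2;32;21;41m[48;2;30;19;38m🬂[38;2;32;21;41m[48;2;30;19;38m🬂[38;2;32;21;41m[48;2;30;19;38m🬂[38;2;32;21;41m[48;2;30;19;38m🬂[38;2;32;21;41m[48;2;30;19;38m🬂[38;2;32;21;41m[48;2;30;19;38m🬂[38;2;32;21;41m[48;2;30;19;38m🬂[38;2;32;21;41m[48;2;30;19;38m🬂[38;2;32;21;41m[48;2;30;19;38m🬂[38;2;32;21;41m[48;2;30;19;38m🬂[38;2;32;21;41m[48;2;30;19;38m🬂[0m
[38;2;28;17;35m[48;2;27;17;33m🬎[38;2;28;17;35m[48;2;27;17;33m🬎[38;2;28;17;35m[48;2;27;17;33m🬎[38;2;28;17;35m[48;2;27;17;33m🬎[38;2;28;17;35m[48;2;27;17;33m🬎[38;2;28;17;35m[48;2;27;17;33m🬎[38;2;28;17;35m[48;2;27;17;33m🬎[38;2;28;17;35m[48;2;27;17;33m🬎[38;2;28;17;35m[48;2;27;17;33m🬎[38;2;28;17;35m[48;2;27;17;33m🬎[38;2;28;17;35m[48;2;27;17;33m🬎[38;2;28;17;35m[48;2;27;17;33m🬎[0m
[38;2;25;15;31m[48;2;24;14;29m🬎[38;2;25;15;31m[48;2;24;14;29m🬎[38;2;25;15;31m[48;2;24;14;29m🬎[38;2;22;22;33m[48;2;30;105;90m🬥[38;2;24;85;73m[48;2;11;23;23m🬁[38;2;15;55;47m[48;2;11;21;23m🬂[38;2;21;77;65m[48;2;16;22;27m🬂[38;2;95;186;168m[48;2;24;85;73m🬇[38;2;26;16;32m[48;2;40;141;121m🬂[38;2;27;95;82m[48;2;25;15;31m🬏[38;2;25;15;31m[48;2;24;14;29m🬎[38;2;25;15;31m[48;2;24;14;29m🬎[0m
[38;2;23;14;28m[48;2;21;12;25m🬂[38;2;23;14;28m[48;2;21;12;25m🬂[38;2;40;140;120m[48;2;22;13;26m▐[38;2;31;99;86m[48;2;180;255;250m🬬[38;2;15;21;26m[48;2;28;99;85m🬎[38;2;23;14;28m[48;2;21;12;25m🬂[38;2;23;14;28m[48;2;21;12;25m🬂[38;2;22;13;26m[48;2;36;128;110m🬝[38;2;42;147;126m[48;2;27;97;83m🬎[38;2;26;92;79m[48;2;8;29;25m🬄[38;2;23;14;28m[48;2;21;12;25m🬂[38;2;23;14;28m[48;2;21;12;25m🬂[0m
[38;2;20;11;24m[48;2;18;10;21m🬂[38;2;20;11;24m[48;2;18;10;21m🬂[38;2;30;104;90m[48;2;18;10;22m🬁[38;2;35;107;93m[48;2;17;33;34m🬎[38;2;32;104;90m[48;2;20;71;61m🬆[38;2;27;94;81m[48;2;16;56;49m🬎[38;2;25;89;77m[48;2;11;42;36m🬎[38;2;23;81;70m[48;2;9;31;27m🬆[38;2;19;68;59m[48;2;8;28;24m🬀[38;2;7;24;21m[48;2;18;10;21m🬆[38;2;20;11;24m[48;2;18;10;21m🬂[38;2;20;11;24m[48;2;18;10;21m🬂[0m
[38;2;17;9;19m[48;2;16;8;17m🬂[38;2;17;9;19m[48;2;16;8;17m🬂[38;2;17;9;19m[48;2;16;8;17m🬂[38;2;17;9;19m[48;2;16;8;17m🬂[38;2;7;24;21m[48;2;16;8;17m🬁[38;2;7;24;21m[48;2;16;8;17m🬂[38;2;7;24;21m[48;2;16;8;17m🬂[38;2;7;24;21m[48;2;16;8;17m🬂[38;2;17;9;19m[48;2;16;8;17m🬂[38;2;17;9;19m[48;2;16;8;17m🬂[38;2;17;9;19m[48;2;16;8;17m🬂[38;2;17;9;19m[48;2;16;8;17m🬂[0m
</frame>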